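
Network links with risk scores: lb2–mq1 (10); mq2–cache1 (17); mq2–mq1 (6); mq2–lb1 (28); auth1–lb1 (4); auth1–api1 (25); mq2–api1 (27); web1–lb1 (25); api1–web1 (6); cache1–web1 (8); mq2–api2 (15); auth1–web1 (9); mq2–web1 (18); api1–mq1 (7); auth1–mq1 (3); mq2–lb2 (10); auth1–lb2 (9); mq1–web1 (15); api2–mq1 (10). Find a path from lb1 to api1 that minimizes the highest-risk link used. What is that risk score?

7

Checking several routes:
lb1-auth1-mq1-api1: max(4, 3, 7) = 7
lb1-auth1-web1-mq1-api1: max(4, 9, 15, 7) = 15
lb1-auth1-web1-api1: max(4, 9, 6) = 9
lb1-auth1-lb2-mq1-web1-api1: max(4, 9, 10, 15, 6) = 15
lb1-auth1-lb2-mq2-mq1-api1: max(4, 9, 10, 6, 7) = 10
lb1-auth1-lb2-mq1-api1: max(4, 9, 10, 7) = 10
The minimum achievable maximum is 7.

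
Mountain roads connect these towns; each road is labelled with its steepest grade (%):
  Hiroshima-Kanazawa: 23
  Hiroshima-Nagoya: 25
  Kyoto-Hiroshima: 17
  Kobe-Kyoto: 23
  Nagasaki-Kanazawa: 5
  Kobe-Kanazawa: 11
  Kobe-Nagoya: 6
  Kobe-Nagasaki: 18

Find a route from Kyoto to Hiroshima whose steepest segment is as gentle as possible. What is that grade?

Paths from Kyoto to Hiroshima:
Kyoto → Kobe → Nagasaki → Kanazawa → Hiroshima: max(23, 18, 5, 23) = 23
Kyoto → Kobe → Nagoya → Hiroshima: max(23, 6, 25) = 25
Kyoto → Hiroshima: max(17) = 17
Kyoto → Kobe → Kanazawa → Hiroshima: max(23, 11, 23) = 23
The minimum achievable maximum is 17%.

17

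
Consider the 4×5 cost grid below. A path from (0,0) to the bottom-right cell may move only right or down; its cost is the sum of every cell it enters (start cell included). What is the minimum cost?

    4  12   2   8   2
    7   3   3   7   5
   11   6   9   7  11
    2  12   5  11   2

42

Path [0,0] → [1,0] → [1,1] → [1,2] → [1,3] → [1,4] → [2,4] → [3,4]: 4 + 7 + 3 + 3 + 7 + 5 + 11 + 2 = 42.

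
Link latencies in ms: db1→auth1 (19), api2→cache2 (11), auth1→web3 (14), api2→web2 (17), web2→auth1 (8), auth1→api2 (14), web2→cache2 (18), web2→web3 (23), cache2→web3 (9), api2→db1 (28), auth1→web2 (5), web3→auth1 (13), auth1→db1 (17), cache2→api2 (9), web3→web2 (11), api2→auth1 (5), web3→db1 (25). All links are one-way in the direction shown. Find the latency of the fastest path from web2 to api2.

22

Comparing a few candidate routes:
web2→cache2→web3→auth1→api2: 18 + 9 + 13 + 14 = 54
web2→auth1→api2: 8 + 14 = 22
web2→cache2→api2: 18 + 9 = 27
web2→web3→auth1→api2: 23 + 13 + 14 = 50
Shortest: 22 ms.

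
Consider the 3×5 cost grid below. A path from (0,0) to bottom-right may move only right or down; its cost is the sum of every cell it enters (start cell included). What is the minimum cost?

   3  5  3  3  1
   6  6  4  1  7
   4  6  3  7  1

23

Cheapest: [0,0] [0,1] [0,2] [0,3] [0,4] [1,4] [2,4]
  3 + 5 + 3 + 3 + 1 + 7 + 1 = 23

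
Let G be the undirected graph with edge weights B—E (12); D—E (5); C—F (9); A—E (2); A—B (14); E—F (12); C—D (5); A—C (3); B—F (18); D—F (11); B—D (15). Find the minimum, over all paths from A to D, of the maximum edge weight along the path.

A few of the A→D routes:
A → E → F → D: max(2, 12, 11) = 12
A → C → F → D: max(3, 9, 11) = 11
A → E → D: max(2, 5) = 5
A → C → F → E → D: max(3, 9, 12, 5) = 12
A → C → D: max(3, 5) = 5
Best route has worst link 5.

5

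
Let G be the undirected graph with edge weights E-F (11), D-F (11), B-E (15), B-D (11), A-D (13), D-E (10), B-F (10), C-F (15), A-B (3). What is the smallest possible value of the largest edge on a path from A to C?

15

A few of the A→C routes:
A - B - E - D - F - C: max(3, 15, 10, 11, 15) = 15
A - D - B - F - C: max(13, 11, 10, 15) = 15
A - D - F - C: max(13, 11, 15) = 15
A - D - E - F - C: max(13, 10, 11, 15) = 15
A - D - B - E - F - C: max(13, 11, 15, 11, 15) = 15
A - D - E - B - F - C: max(13, 10, 15, 10, 15) = 15
The minimum achievable maximum is 15.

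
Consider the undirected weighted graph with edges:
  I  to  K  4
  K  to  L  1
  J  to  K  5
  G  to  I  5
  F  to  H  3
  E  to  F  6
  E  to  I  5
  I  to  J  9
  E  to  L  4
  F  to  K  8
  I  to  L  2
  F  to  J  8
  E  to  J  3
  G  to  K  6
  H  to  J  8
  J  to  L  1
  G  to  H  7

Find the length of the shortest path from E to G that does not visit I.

Some routes from E to G avoiding I:
E-F-H-G: 6 + 3 + 7 = 16
E-L-K-G: 4 + 1 + 6 = 11
E-J-L-K-G: 3 + 1 + 1 + 6 = 11
E-L-J-K-G: 4 + 1 + 5 + 6 = 16
E-J-K-G: 3 + 5 + 6 = 14
Shortest: 11.

11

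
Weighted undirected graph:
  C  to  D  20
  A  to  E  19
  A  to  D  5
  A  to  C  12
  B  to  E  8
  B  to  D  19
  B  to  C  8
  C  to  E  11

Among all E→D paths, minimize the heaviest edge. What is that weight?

Comparing a few candidate routes:
E-C-A-D: max(11, 12, 5) = 12
E-C-B-D: max(11, 8, 19) = 19
E-B-C-A-D: max(8, 8, 12, 5) = 12
Smallest bottleneck: 12.

12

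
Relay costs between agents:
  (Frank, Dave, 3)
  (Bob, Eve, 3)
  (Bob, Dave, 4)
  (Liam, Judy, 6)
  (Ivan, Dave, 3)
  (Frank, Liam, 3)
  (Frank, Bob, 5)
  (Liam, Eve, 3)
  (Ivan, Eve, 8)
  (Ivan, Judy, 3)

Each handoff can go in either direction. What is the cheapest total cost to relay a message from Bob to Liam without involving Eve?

Paths from Bob to Liam avoiding Eve:
Bob-Frank-Liam: 5 + 3 = 8
Bob-Dave-Frank-Liam: 4 + 3 + 3 = 10
Bob-Frank-Dave-Ivan-Judy-Liam: 5 + 3 + 3 + 3 + 6 = 20
Bob-Dave-Ivan-Judy-Liam: 4 + 3 + 3 + 6 = 16
The minimum is 8.

8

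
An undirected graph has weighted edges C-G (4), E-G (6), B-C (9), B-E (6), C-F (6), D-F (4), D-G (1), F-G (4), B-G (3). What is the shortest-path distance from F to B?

Some routes from F to B:
F -> G -> B: 4 + 3 = 7
F -> C -> B: 6 + 9 = 15
F -> C -> G -> B: 6 + 4 + 3 = 13
F -> D -> G -> B: 4 + 1 + 3 = 8
The minimum is 7.

7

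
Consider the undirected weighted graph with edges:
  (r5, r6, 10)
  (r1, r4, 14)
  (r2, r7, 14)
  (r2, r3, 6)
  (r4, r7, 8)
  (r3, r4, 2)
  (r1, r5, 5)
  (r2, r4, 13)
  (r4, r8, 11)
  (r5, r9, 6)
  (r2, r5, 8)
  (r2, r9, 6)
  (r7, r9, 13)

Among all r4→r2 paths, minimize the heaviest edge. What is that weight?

6

A few of the r4→r2 routes:
r4 - r3 - r2: max(2, 6) = 6
r4 - r7 - r9 - r2: max(8, 13, 6) = 13
r4 - r2: max(13) = 13
Best route has worst link 6.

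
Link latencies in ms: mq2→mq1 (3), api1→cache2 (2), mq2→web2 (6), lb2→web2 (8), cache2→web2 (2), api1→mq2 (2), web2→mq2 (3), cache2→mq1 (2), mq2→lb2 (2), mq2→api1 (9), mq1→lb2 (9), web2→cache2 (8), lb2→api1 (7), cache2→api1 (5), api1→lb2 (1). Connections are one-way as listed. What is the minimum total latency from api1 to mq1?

4

Checking several routes:
api1 - cache2 - mq1: 2 + 2 = 4
api1 - lb2 - web2 - mq2 - mq1: 1 + 8 + 3 + 3 = 15
api1 - mq2 - mq1: 2 + 3 = 5
api1 - cache2 - web2 - mq2 - mq1: 2 + 2 + 3 + 3 = 10
Best route has total 4 ms.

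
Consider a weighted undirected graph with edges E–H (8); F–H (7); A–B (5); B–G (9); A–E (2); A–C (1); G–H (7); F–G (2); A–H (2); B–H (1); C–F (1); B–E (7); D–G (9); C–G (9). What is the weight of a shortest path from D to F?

A few of the D→F routes:
D → G → C → F: 9 + 9 + 1 = 19
D → G → H → A → C → F: 9 + 7 + 2 + 1 + 1 = 20
D → G → H → F: 9 + 7 + 7 = 23
D → G → F: 9 + 2 = 11
Shortest: 11.

11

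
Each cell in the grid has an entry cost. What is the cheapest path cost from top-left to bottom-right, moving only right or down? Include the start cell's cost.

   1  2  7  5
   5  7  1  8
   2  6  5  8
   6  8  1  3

20

One optimal route is (0,0) → (0,1) → (0,2) → (1,2) → (2,2) → (3,2) → (3,3).
Its cost is 1 + 2 + 7 + 1 + 5 + 1 + 3 = 20.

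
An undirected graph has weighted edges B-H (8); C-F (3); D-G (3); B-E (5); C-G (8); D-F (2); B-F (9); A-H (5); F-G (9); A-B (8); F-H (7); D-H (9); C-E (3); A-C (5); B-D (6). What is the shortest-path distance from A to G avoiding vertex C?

17

Checking several routes:
A→H→D→G: 5 + 9 + 3 = 17
A→H→F→D→G: 5 + 7 + 2 + 3 = 17
A→H→F→G: 5 + 7 + 9 = 21
A→B→D→G: 8 + 6 + 3 = 17
Shortest: 17.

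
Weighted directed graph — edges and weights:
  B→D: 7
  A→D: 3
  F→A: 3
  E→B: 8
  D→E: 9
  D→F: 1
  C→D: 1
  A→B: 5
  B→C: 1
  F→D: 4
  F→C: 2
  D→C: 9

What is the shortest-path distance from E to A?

14

Routes from E to A:
E -> B -> D -> F -> A: 8 + 7 + 1 + 3 = 19
E -> B -> C -> D -> F -> A: 8 + 1 + 1 + 1 + 3 = 14
Best route has total 14.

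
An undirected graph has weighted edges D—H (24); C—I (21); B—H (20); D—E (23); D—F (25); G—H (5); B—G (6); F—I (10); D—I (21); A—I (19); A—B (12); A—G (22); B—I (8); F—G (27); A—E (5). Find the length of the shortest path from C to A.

40

Some routes from C to A:
C→I→D→E→A: 21 + 21 + 23 + 5 = 70
C→I→A: 21 + 19 = 40
C→I→B→G→A: 21 + 8 + 6 + 22 = 57
C→I→B→A: 21 + 8 + 12 = 41
Shortest: 40.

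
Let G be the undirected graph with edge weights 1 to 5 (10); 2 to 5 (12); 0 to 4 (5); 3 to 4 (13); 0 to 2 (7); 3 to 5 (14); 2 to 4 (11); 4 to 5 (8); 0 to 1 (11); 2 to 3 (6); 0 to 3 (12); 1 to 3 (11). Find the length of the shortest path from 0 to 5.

Comparing a few candidate routes:
0 -> 2 -> 5: 7 + 12 = 19
0 -> 4 -> 5: 5 + 8 = 13
0 -> 1 -> 5: 11 + 10 = 21
0 -> 3 -> 5: 12 + 14 = 26
The minimum is 13.

13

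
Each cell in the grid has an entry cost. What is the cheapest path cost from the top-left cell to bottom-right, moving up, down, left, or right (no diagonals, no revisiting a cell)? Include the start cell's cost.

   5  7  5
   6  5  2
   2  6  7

Cheapest: (0,0) (1,0) (1,1) (1,2) (2,2)
  5 + 6 + 5 + 2 + 7 = 25

25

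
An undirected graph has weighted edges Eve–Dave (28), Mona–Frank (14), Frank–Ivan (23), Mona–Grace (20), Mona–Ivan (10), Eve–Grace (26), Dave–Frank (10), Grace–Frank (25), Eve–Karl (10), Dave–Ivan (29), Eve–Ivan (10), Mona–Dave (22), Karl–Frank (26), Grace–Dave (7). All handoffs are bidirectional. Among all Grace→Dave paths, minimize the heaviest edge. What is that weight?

Comparing a few candidate routes:
Grace - Mona - Ivan - Frank - Dave: max(20, 10, 23, 10) = 23
Grace - Mona - Dave: max(20, 22) = 22
Grace - Dave: max(7) = 7
Grace - Frank - Ivan - Mona - Dave: max(25, 23, 10, 22) = 25
Grace - Frank - Mona - Dave: max(25, 14, 22) = 25
Grace - Mona - Frank - Dave: max(20, 14, 10) = 20
Best route has worst link 7.

7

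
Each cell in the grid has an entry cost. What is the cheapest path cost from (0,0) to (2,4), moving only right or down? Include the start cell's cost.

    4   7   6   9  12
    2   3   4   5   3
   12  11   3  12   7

Best path: r0c0→r1c0→r1c1→r1c2→r1c3→r1c4→r2c4
Cost: 4 + 2 + 3 + 4 + 5 + 3 + 7 = 28

28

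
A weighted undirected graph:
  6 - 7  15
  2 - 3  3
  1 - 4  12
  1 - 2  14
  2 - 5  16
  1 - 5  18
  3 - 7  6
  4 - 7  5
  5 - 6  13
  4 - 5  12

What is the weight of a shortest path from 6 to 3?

A few of the 6→3 routes:
6-5-2-3: 13 + 16 + 3 = 32
6-7-4-1-2-3: 15 + 5 + 12 + 14 + 3 = 49
6-7-3: 15 + 6 = 21
6-5-1-2-3: 13 + 18 + 14 + 3 = 48
6-5-4-7-3: 13 + 12 + 5 + 6 = 36
Best route has total 21.

21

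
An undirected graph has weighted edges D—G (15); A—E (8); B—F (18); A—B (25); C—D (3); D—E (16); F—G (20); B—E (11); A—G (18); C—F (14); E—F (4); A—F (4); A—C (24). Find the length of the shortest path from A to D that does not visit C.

24

Some routes from A to D avoiding C:
A - G - D: 18 + 15 = 33
A - E - D: 8 + 16 = 24
A - F - E - D: 4 + 4 + 16 = 24
A - F - G - D: 4 + 20 + 15 = 39
Best route has total 24.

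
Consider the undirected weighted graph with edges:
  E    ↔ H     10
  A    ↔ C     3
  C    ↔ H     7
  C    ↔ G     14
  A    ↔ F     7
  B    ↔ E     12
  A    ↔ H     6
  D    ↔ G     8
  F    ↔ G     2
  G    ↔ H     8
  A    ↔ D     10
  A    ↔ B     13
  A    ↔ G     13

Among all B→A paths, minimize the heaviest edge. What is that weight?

12

Some routes from B to A:
B - E - H - G - D - A: max(12, 10, 8, 8, 10) = 12
B - E - H - G - A: max(12, 10, 8, 13) = 13
B - E - H - C - A: max(12, 10, 7, 3) = 12
B - E - H - A: max(12, 10, 6) = 12
B - A: max(13) = 13
B - E - H - G - F - A: max(12, 10, 8, 2, 7) = 12
Smallest bottleneck: 12.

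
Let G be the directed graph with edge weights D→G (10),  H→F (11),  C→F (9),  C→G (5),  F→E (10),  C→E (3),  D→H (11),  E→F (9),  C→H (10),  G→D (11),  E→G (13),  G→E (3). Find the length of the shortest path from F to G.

Paths from F to G:
F - E - G: 10 + 13 = 23
Best route has total 23.

23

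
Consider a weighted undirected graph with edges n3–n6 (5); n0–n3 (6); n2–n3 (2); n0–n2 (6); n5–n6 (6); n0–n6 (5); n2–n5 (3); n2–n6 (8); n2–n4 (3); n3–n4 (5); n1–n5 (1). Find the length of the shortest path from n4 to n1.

Comparing a few candidate routes:
n4 -> n3 -> n6 -> n5 -> n1: 5 + 5 + 6 + 1 = 17
n4 -> n2 -> n5 -> n1: 3 + 3 + 1 = 7
n4 -> n3 -> n2 -> n5 -> n1: 5 + 2 + 3 + 1 = 11
n4 -> n3 -> n0 -> n2 -> n5 -> n1: 5 + 6 + 6 + 3 + 1 = 21
n4 -> n2 -> n3 -> n6 -> n5 -> n1: 3 + 2 + 5 + 6 + 1 = 17
n4 -> n2 -> n6 -> n5 -> n1: 3 + 8 + 6 + 1 = 18
Shortest: 7.

7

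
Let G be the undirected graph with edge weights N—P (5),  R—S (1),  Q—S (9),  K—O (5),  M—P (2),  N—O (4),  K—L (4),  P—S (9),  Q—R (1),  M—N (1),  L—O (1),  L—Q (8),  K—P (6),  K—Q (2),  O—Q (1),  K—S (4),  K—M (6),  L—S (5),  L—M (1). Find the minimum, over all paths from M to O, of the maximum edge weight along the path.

1

Checking several routes:
M - N - O: max(1, 4) = 4
M - L - K - S - R - Q - O: max(1, 4, 4, 1, 1, 1) = 4
M - L - O: max(1, 1) = 1
Smallest bottleneck: 1.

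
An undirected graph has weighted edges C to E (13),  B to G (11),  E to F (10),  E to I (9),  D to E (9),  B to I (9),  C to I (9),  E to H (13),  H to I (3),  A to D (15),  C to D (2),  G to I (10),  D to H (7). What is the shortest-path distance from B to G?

11

Routes from B to G:
B - I - G: 9 + 10 = 19
B - G: 11
Shortest: 11.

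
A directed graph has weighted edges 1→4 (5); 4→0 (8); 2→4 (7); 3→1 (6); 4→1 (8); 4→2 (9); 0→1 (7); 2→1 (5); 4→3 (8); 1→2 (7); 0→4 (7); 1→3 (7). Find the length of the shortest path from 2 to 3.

12

Paths from 2 to 3:
2-4-1-3: 7 + 8 + 7 = 22
2-1-3: 5 + 7 = 12
2-4-3: 7 + 8 = 15
2-4-0-1-3: 7 + 8 + 7 + 7 = 29
2-1-4-3: 5 + 5 + 8 = 18
Shortest: 12.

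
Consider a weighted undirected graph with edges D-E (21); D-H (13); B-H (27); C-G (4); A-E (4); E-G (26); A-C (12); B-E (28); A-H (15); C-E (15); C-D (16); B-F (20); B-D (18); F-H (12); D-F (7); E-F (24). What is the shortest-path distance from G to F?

A few of the G→F routes:
G-C-E-F: 4 + 15 + 24 = 43
G-C-A-H-F: 4 + 12 + 15 + 12 = 43
G-C-D-F: 4 + 16 + 7 = 27
Best route has total 27.

27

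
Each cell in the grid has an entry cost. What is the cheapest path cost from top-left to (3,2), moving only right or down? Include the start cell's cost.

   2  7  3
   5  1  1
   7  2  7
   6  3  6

19

Take (0,0) -> (1,0) -> (1,1) -> (2,1) -> (3,1) -> (3,2) for a total of 2 + 5 + 1 + 2 + 3 + 6 = 19.
For comparison, the top-then-right route costs 26.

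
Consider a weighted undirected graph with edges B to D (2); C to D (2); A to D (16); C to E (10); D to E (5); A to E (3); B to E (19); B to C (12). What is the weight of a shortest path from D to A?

Comparing a few candidate routes:
D → C → E → A: 2 + 10 + 3 = 15
D → A: 16
D → B → E → A: 2 + 19 + 3 = 24
D → B → C → E → A: 2 + 12 + 10 + 3 = 27
D → E → A: 5 + 3 = 8
Best route has total 8.

8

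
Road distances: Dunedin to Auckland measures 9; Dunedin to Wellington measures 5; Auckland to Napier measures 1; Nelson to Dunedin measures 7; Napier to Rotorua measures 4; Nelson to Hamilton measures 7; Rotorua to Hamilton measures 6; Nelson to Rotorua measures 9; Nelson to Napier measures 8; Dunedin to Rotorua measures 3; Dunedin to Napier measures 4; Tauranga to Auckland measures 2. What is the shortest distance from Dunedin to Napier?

A few of the Dunedin→Napier routes:
Dunedin → Rotorua → Napier: 3 + 4 = 7
Dunedin → Auckland → Napier: 9 + 1 = 10
Dunedin → Napier: 4
Best route has total 4.

4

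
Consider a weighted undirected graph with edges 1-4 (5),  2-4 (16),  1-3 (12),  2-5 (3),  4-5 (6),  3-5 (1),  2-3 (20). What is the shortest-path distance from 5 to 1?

11

Some routes from 5 to 1:
5→3→1: 1 + 12 = 13
5→2→3→1: 3 + 20 + 12 = 35
5→2→4→1: 3 + 16 + 5 = 24
5→4→1: 6 + 5 = 11
5→3→2→4→1: 1 + 20 + 16 + 5 = 42
The minimum is 11.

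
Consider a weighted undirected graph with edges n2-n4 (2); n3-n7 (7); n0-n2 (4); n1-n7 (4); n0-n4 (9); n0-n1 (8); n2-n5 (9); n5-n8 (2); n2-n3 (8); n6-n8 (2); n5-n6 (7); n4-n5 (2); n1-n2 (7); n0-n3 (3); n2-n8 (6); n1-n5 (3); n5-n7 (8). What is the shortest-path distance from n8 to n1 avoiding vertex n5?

13

Checking several routes:
n8 - n2 - n1: 6 + 7 = 13
n8 - n2 - n3 - n0 - n1: 6 + 8 + 3 + 8 = 25
n8 - n2 - n4 - n0 - n1: 6 + 2 + 9 + 8 = 25
n8 - n2 - n0 - n3 - n7 - n1: 6 + 4 + 3 + 7 + 4 = 24
n8 - n2 - n3 - n7 - n1: 6 + 8 + 7 + 4 = 25
n8 - n2 - n0 - n1: 6 + 4 + 8 = 18
Shortest: 13.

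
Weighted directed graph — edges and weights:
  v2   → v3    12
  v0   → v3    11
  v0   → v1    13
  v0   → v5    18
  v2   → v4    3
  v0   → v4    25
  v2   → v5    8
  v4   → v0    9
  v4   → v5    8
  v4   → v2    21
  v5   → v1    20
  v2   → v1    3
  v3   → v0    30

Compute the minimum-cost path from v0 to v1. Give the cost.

13

Checking several routes:
v0 - v4 - v2 - v1: 25 + 21 + 3 = 49
v0 - v5 - v1: 18 + 20 = 38
v0 - v1: 13
v0 - v4 - v5 - v1: 25 + 8 + 20 = 53
Best route has total 13.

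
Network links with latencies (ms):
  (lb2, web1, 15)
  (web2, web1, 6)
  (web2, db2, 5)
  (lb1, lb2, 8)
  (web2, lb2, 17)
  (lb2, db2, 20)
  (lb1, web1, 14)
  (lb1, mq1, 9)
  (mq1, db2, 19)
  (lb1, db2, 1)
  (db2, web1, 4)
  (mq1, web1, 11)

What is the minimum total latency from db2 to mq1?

10

Checking several routes:
db2 - mq1: 19
db2 - web1 - mq1: 4 + 11 = 15
db2 - lb1 - mq1: 1 + 9 = 10
The minimum is 10 ms.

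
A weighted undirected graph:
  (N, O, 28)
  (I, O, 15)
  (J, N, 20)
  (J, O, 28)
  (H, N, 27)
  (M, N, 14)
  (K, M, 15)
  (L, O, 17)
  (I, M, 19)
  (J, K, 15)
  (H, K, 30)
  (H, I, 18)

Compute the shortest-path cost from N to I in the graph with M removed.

Comparing a few candidate routes:
N -> H -> I: 27 + 18 = 45
N -> O -> I: 28 + 15 = 43
N -> J -> O -> I: 20 + 28 + 15 = 63
Best route has total 43.

43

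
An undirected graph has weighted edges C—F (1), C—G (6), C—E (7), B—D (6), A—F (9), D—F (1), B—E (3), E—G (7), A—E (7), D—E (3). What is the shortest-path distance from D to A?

10

Some routes from D to A:
D→E→A: 3 + 7 = 10
D→F→C→E→A: 1 + 1 + 7 + 7 = 16
D→F→A: 1 + 9 = 10
Best route has total 10.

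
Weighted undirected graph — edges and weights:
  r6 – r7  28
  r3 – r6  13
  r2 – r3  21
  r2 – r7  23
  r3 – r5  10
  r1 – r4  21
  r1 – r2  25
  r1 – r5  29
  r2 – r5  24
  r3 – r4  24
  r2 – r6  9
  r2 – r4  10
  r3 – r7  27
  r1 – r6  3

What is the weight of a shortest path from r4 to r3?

24

Checking several routes:
r4 -> r2 -> r3: 10 + 21 = 31
r4 -> r2 -> r5 -> r3: 10 + 24 + 10 = 44
r4 -> r3: 24
r4 -> r1 -> r6 -> r3: 21 + 3 + 13 = 37
r4 -> r2 -> r1 -> r6 -> r3: 10 + 25 + 3 + 13 = 51
r4 -> r2 -> r6 -> r3: 10 + 9 + 13 = 32
The minimum is 24.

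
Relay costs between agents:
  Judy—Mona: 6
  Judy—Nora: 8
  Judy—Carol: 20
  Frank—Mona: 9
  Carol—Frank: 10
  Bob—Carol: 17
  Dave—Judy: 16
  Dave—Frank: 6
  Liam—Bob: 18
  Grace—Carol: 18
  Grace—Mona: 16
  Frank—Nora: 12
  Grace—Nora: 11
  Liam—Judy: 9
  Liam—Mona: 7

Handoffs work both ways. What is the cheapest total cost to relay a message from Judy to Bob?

A few of the Judy→Bob routes:
Judy → Liam → Bob: 9 + 18 = 27
Judy → Mona → Liam → Bob: 6 + 7 + 18 = 31
Judy → Mona → Frank → Carol → Bob: 6 + 9 + 10 + 17 = 42
Judy → Carol → Bob: 20 + 17 = 37
Best route has total 27.

27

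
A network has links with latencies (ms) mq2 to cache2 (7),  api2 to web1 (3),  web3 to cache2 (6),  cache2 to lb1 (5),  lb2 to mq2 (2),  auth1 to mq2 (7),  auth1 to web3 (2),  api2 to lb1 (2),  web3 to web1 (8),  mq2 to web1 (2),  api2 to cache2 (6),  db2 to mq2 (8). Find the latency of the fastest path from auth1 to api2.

Some routes from auth1 to api2:
auth1→mq2→web1→api2: 7 + 2 + 3 = 12
auth1→web3→cache2→api2: 2 + 6 + 6 = 14
auth1→web3→cache2→lb1→api2: 2 + 6 + 5 + 2 = 15
auth1→web3→web1→api2: 2 + 8 + 3 = 13
Best route has total 12 ms.

12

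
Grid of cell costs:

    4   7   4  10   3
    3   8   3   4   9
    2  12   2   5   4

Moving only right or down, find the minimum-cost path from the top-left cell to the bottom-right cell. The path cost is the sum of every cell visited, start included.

Take (0,0)→(0,1)→(0,2)→(1,2)→(2,2)→(2,3)→(2,4) for a total of 4 + 7 + 4 + 3 + 2 + 5 + 4 = 29.
(Top row then right column would cost 41.)

29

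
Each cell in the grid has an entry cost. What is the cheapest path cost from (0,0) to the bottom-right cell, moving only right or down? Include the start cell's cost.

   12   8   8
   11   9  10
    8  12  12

50

Path [0,0] -> [0,1] -> [0,2] -> [1,2] -> [2,2]: 12 + 8 + 8 + 10 + 12 = 50.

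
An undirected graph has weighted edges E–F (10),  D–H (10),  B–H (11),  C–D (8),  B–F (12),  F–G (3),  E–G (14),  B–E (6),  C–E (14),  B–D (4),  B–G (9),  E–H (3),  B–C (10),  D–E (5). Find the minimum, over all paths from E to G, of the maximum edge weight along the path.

Checking several routes:
E → H → D → C → B → G: max(3, 10, 8, 10, 9) = 10
E → D → B → G: max(5, 4, 9) = 9
E → B → G: max(6, 9) = 9
E → H → D → B → G: max(3, 10, 4, 9) = 10
The minimum achievable maximum is 9.

9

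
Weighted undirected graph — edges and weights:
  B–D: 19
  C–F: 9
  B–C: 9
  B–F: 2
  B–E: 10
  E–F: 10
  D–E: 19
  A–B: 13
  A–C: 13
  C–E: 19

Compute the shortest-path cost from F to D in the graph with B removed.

29

Candidate routes:
F→C→E→D: 9 + 19 + 19 = 47
F→E→D: 10 + 19 = 29
Shortest: 29.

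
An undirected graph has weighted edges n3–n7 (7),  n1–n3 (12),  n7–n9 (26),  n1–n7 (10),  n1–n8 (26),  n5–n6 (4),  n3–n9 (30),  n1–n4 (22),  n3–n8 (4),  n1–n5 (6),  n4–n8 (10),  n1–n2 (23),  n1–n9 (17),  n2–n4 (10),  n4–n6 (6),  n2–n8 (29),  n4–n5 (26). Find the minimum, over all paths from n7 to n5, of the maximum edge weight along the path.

Comparing a few candidate routes:
n7 - n1 - n5: max(10, 6) = 10
n7 - n3 - n8 - n4 - n6 - n5: max(7, 4, 10, 6, 4) = 10
n7 - n3 - n8 - n4 - n1 - n5: max(7, 4, 10, 22, 6) = 22
n7 - n3 - n1 - n5: max(7, 12, 6) = 12
n7 - n1 - n3 - n8 - n4 - n6 - n5: max(10, 12, 4, 10, 6, 4) = 12
Smallest bottleneck: 10.

10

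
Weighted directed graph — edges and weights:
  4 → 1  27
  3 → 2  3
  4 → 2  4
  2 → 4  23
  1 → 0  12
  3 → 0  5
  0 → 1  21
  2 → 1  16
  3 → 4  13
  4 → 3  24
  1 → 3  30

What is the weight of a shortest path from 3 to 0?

5

Comparing a few candidate routes:
3 - 2 - 1 - 0: 3 + 16 + 12 = 31
3 - 0: 5
3 - 4 - 2 - 1 - 0: 13 + 4 + 16 + 12 = 45
3 - 4 - 1 - 0: 13 + 27 + 12 = 52
The minimum is 5.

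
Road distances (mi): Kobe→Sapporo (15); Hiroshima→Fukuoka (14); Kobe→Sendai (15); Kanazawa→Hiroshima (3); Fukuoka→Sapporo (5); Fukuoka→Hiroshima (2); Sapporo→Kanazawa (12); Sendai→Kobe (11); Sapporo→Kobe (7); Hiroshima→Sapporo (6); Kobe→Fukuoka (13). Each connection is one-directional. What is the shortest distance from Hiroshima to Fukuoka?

Routes from Hiroshima to Fukuoka:
Hiroshima - Fukuoka: 14
Hiroshima - Sapporo - Kobe - Fukuoka: 6 + 7 + 13 = 26
The minimum is 14 mi.

14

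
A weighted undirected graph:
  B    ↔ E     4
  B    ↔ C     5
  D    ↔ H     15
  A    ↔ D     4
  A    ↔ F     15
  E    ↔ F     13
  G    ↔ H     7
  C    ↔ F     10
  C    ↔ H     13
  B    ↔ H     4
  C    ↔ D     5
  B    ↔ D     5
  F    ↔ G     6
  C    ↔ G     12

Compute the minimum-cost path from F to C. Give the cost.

10

Checking several routes:
F → E → B → C: 13 + 4 + 5 = 22
F → G → H → B → C: 6 + 7 + 4 + 5 = 22
F → G → C: 6 + 12 = 18
F → C: 10
Best route has total 10.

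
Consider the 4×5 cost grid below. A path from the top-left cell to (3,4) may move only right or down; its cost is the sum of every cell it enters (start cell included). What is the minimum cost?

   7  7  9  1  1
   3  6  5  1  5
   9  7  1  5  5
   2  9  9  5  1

33

Cheapest: [0,0] -> [1,0] -> [1,1] -> [1,2] -> [1,3] -> [1,4] -> [2,4] -> [3,4]
  7 + 3 + 6 + 5 + 1 + 5 + 5 + 1 = 33
For comparison, the top-then-right route costs 36.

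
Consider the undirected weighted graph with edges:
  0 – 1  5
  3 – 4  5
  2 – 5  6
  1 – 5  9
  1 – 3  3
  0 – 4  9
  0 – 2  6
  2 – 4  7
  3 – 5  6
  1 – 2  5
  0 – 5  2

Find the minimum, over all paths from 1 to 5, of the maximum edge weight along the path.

Comparing a few candidate routes:
1 -> 0 -> 2 -> 5: max(5, 6, 6) = 6
1 -> 3 -> 5: max(3, 6) = 6
1 -> 0 -> 5: max(5, 2) = 5
The minimum achievable maximum is 5.

5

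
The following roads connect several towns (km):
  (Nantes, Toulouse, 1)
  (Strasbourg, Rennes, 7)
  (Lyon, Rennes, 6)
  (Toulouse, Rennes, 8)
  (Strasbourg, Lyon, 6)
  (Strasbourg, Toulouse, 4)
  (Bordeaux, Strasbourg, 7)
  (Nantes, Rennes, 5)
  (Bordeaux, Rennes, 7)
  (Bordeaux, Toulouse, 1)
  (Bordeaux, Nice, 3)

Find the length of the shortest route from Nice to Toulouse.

4

Some routes from Nice to Toulouse:
Nice - Bordeaux - Toulouse: 3 + 1 = 4
Nice - Bordeaux - Strasbourg - Toulouse: 3 + 7 + 4 = 14
Nice - Bordeaux - Rennes - Nantes - Toulouse: 3 + 7 + 5 + 1 = 16
Best route has total 4 km.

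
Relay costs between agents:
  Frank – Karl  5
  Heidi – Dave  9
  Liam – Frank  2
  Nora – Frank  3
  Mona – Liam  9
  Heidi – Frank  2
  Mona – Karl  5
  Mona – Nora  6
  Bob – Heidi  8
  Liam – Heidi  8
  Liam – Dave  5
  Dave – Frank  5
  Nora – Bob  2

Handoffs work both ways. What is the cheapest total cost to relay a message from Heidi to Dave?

Comparing a few candidate routes:
Heidi - Frank - Liam - Dave: 2 + 2 + 5 = 9
Heidi - Frank - Dave: 2 + 5 = 7
Heidi - Dave: 9
Heidi - Liam - Dave: 8 + 5 = 13
Best route has total 7.

7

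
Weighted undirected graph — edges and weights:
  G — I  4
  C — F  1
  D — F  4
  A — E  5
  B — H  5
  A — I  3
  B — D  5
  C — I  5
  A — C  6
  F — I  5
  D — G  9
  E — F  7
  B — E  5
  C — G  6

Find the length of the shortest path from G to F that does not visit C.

A few of the G→F routes:
G→D→F: 9 + 4 = 13
G→D→B→E→F: 9 + 5 + 5 + 7 = 26
G→I→F: 4 + 5 = 9
G→I→A→E→B→D→F: 4 + 3 + 5 + 5 + 5 + 4 = 26
G→I→A→E→F: 4 + 3 + 5 + 7 = 19
Best route has total 9.

9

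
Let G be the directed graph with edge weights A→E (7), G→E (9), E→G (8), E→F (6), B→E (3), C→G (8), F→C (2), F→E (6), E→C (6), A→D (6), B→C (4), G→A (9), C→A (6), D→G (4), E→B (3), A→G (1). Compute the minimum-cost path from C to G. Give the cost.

7

Some routes from C to G:
C - G: 8
C - A - D - G: 6 + 6 + 4 = 16
C - A - G: 6 + 1 = 7
Best route has total 7.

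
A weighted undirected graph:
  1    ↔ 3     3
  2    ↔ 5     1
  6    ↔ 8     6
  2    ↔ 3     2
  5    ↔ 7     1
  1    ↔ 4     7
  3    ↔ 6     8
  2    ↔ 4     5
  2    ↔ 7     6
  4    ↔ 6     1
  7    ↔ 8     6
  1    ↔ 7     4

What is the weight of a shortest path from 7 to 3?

Comparing a few candidate routes:
7 - 1 - 3: 4 + 3 = 7
7 - 5 - 2 - 3: 1 + 1 + 2 = 4
7 - 2 - 3: 6 + 2 = 8
Best route has total 4.

4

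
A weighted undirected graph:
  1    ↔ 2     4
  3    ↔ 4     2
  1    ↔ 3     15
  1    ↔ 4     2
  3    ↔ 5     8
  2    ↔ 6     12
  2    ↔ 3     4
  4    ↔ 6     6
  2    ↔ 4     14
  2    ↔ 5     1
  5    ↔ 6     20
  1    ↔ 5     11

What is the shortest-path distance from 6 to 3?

Comparing a few candidate routes:
6-2-1-4-3: 12 + 4 + 2 + 2 = 20
6-2-5-3: 12 + 1 + 8 = 21
6-2-3: 12 + 4 = 16
6-4-1-2-3: 6 + 2 + 4 + 4 = 16
6-4-3: 6 + 2 = 8
The minimum is 8.

8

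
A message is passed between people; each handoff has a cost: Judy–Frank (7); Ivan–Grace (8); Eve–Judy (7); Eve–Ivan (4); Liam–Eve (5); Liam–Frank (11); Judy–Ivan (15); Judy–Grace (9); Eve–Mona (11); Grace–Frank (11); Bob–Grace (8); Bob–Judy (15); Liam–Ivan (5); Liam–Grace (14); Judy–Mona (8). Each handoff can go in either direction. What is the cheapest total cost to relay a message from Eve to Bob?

20

Checking several routes:
Eve → Ivan → Grace → Bob: 4 + 8 + 8 = 20
Eve → Liam → Ivan → Grace → Bob: 5 + 5 + 8 + 8 = 26
Eve → Judy → Grace → Bob: 7 + 9 + 8 = 24
Eve → Judy → Bob: 7 + 15 = 22
Shortest: 20.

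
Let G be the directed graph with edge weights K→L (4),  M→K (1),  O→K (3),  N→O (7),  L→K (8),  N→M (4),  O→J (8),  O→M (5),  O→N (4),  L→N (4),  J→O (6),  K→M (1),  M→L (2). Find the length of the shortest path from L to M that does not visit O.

8

Candidate routes:
L -> K -> M: 8 + 1 = 9
L -> N -> M: 4 + 4 = 8
The minimum is 8.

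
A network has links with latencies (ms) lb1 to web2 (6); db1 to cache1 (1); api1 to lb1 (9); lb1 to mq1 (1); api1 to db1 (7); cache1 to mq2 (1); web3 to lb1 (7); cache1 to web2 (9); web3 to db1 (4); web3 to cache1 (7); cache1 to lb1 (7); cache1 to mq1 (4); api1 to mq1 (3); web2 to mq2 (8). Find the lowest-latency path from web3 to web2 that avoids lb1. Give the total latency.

Some routes from web3 to web2 avoiding lb1:
web3 -> cache1 -> mq2 -> web2: 7 + 1 + 8 = 16
web3 -> cache1 -> web2: 7 + 9 = 16
web3 -> db1 -> cache1 -> mq2 -> web2: 4 + 1 + 1 + 8 = 14
web3 -> db1 -> cache1 -> web2: 4 + 1 + 9 = 14
Shortest: 14 ms.

14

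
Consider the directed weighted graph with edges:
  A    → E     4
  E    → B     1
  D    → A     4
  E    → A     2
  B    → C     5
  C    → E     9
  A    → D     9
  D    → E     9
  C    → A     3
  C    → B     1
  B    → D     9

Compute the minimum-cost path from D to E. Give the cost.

8

Routes from D to E:
D → E: 9
D → A → E: 4 + 4 = 8
Best route has total 8.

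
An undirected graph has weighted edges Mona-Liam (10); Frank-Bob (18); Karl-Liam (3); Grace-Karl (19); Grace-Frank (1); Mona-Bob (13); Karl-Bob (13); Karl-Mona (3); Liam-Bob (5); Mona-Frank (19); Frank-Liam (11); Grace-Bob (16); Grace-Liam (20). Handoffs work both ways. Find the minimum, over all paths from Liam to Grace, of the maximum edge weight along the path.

11

Checking several routes:
Liam→Karl→Mona→Bob→Grace: max(3, 3, 13, 16) = 16
Liam→Mona→Bob→Grace: max(10, 13, 16) = 16
Liam→Karl→Bob→Grace: max(3, 13, 16) = 16
Liam→Frank→Grace: max(11, 1) = 11
Liam→Mona→Karl→Bob→Grace: max(10, 3, 13, 16) = 16
Liam→Bob→Grace: max(5, 16) = 16
Smallest bottleneck: 11.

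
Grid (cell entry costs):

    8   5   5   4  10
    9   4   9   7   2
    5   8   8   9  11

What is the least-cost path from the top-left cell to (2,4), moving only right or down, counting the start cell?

Cheapest: [0,0] → [0,1] → [0,2] → [0,3] → [1,3] → [1,4] → [2,4]
  8 + 5 + 5 + 4 + 7 + 2 + 11 = 42

42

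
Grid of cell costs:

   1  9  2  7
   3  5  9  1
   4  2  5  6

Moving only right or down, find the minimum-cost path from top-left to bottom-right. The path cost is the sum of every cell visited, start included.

Best path: r0c0→r1c0→r2c0→r2c1→r2c2→r2c3
Cost: 1 + 3 + 4 + 2 + 5 + 6 = 21
(Top row then right column would cost 26.)

21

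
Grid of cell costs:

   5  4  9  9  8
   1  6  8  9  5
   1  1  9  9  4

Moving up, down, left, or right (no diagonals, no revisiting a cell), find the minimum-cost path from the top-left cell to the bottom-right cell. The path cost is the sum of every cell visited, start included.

30

Cheapest: r0c0→r1c0→r2c0→r2c1→r2c2→r2c3→r2c4
  5 + 1 + 1 + 1 + 9 + 9 + 4 = 30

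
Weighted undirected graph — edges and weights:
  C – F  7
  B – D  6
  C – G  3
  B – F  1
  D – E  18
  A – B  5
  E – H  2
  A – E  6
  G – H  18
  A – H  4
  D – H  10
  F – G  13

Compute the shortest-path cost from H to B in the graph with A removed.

Paths from H to B avoiding A:
H→E→D→B: 2 + 18 + 6 = 26
H→G→C→F→B: 18 + 3 + 7 + 1 = 29
H→G→F→B: 18 + 13 + 1 = 32
H→D→B: 10 + 6 = 16
Shortest: 16.

16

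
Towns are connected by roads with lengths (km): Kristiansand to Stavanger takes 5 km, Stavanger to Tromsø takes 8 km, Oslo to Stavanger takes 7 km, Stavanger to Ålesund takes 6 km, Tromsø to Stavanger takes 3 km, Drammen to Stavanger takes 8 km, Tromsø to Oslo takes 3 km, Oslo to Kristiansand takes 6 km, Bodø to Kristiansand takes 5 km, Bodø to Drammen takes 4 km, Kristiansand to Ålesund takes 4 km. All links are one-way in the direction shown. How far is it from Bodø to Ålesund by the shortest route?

9

Paths from Bodø to Ålesund:
Bodø -> Drammen -> Stavanger -> Ålesund: 4 + 8 + 6 = 18
Bodø -> Drammen -> Stavanger -> Tromsø -> Oslo -> Kristiansand -> Ålesund: 4 + 8 + 8 + 3 + 6 + 4 = 33
Bodø -> Kristiansand -> Ålesund: 5 + 4 = 9
Bodø -> Kristiansand -> Stavanger -> Ålesund: 5 + 5 + 6 = 16
Best route has total 9 km.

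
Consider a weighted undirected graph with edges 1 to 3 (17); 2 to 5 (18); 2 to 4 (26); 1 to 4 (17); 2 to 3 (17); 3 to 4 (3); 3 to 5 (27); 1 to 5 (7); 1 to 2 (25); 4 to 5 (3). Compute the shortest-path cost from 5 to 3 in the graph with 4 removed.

Routes from 5 to 3 avoiding 4:
5 - 1 - 2 - 3: 7 + 25 + 17 = 49
5 - 2 - 1 - 3: 18 + 25 + 17 = 60
5 - 1 - 3: 7 + 17 = 24
5 - 3: 27
5 - 2 - 3: 18 + 17 = 35
Best route has total 24.

24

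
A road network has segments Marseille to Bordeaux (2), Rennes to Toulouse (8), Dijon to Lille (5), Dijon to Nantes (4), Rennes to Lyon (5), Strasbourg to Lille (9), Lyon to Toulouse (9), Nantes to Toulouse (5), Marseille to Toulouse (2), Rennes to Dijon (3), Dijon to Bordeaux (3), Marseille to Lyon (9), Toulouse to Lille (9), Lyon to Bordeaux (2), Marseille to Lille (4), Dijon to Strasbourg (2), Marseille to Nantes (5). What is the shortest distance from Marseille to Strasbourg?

7

Checking several routes:
Marseille → Bordeaux → Dijon → Strasbourg: 2 + 3 + 2 = 7
Marseille → Lille → Dijon → Strasbourg: 4 + 5 + 2 = 11
Marseille → Nantes → Dijon → Strasbourg: 5 + 4 + 2 = 11
The minimum is 7 km.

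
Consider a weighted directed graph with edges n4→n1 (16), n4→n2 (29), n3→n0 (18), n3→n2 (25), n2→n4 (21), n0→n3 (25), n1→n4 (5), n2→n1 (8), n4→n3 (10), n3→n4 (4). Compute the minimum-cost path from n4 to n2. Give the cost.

29

Routes from n4 to n2:
n4→n3→n2: 10 + 25 = 35
n4→n2: 29
The minimum is 29.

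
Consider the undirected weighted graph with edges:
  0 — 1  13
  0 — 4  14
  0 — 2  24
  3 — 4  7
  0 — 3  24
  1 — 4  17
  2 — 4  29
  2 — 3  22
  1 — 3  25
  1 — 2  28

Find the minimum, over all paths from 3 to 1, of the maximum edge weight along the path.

14

A few of the 3→1 routes:
3-4-0-1: max(7, 14, 13) = 14
3-4-1: max(7, 17) = 17
3-2-0-4-1: max(22, 24, 14, 17) = 24
3-0-4-1: max(24, 14, 17) = 24
3-2-0-1: max(22, 24, 13) = 24
The minimum achievable maximum is 14.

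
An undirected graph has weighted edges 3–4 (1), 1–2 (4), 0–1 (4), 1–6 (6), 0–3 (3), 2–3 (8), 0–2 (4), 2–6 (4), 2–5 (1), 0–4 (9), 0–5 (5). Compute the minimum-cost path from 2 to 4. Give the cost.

Some routes from 2 to 4:
2-5-0-4: 1 + 5 + 9 = 15
2-3-4: 8 + 1 = 9
2-0-3-4: 4 + 3 + 1 = 8
2-5-0-3-4: 1 + 5 + 3 + 1 = 10
2-0-4: 4 + 9 = 13
2-1-0-3-4: 4 + 4 + 3 + 1 = 12
The minimum is 8.

8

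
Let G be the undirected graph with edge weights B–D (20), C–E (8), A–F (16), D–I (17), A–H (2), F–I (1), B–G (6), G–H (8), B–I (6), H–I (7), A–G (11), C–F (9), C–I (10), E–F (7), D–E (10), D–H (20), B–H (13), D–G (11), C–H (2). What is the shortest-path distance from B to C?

Checking several routes:
B→I→F→C: 6 + 1 + 9 = 16
B→G→H→C: 6 + 8 + 2 = 16
B→G→A→H→C: 6 + 11 + 2 + 2 = 21
B→H→C: 13 + 2 = 15
B→I→C: 6 + 10 = 16
B→I→H→C: 6 + 7 + 2 = 15
Best route has total 15.

15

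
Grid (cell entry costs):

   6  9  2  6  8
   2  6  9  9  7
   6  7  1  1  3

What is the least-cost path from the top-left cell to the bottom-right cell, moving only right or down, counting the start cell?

26

One optimal route is [0,0] → [1,0] → [1,1] → [2,1] → [2,2] → [2,3] → [2,4].
Its cost is 6 + 2 + 6 + 7 + 1 + 1 + 3 = 26.
For comparison, the top-then-right route costs 41.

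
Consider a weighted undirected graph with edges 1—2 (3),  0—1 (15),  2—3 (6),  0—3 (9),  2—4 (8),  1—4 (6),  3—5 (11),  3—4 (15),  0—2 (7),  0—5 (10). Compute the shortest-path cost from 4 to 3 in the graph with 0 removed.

14

Routes from 4 to 3 avoiding 0:
4 -> 3: 15
4 -> 2 -> 3: 8 + 6 = 14
4 -> 1 -> 2 -> 3: 6 + 3 + 6 = 15
The minimum is 14.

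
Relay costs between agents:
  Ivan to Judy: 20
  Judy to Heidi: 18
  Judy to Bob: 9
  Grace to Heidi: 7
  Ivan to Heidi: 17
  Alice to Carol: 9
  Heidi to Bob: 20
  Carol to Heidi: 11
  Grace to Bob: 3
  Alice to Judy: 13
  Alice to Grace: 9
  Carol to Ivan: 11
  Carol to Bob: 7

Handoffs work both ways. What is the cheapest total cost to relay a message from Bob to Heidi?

10

A few of the Bob→Heidi routes:
Bob -> Carol -> Heidi: 7 + 11 = 18
Bob -> Heidi: 20
Bob -> Grace -> Heidi: 3 + 7 = 10
Best route has total 10.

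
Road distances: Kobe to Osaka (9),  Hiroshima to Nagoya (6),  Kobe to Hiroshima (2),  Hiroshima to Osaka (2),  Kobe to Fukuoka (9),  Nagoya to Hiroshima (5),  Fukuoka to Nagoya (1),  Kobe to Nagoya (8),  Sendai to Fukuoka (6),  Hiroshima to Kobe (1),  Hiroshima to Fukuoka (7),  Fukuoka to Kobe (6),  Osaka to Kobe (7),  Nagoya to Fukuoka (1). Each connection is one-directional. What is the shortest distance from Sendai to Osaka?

Candidate routes:
Sendai -> Fukuoka -> Nagoya -> Hiroshima -> Kobe -> Osaka: 6 + 1 + 5 + 1 + 9 = 22
Sendai -> Fukuoka -> Kobe -> Hiroshima -> Osaka: 6 + 6 + 2 + 2 = 16
Sendai -> Fukuoka -> Kobe -> Nagoya -> Hiroshima -> Osaka: 6 + 6 + 8 + 5 + 2 = 27
Sendai -> Fukuoka -> Kobe -> Osaka: 6 + 6 + 9 = 21
Sendai -> Fukuoka -> Nagoya -> Hiroshima -> Osaka: 6 + 1 + 5 + 2 = 14
Best route has total 14.

14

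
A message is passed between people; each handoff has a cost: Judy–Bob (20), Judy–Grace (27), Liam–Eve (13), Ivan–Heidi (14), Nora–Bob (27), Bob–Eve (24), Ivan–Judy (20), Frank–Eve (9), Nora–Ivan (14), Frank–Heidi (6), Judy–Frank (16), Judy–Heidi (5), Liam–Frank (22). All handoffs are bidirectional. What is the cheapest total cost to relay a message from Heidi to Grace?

32

Comparing a few candidate routes:
Heidi - Frank - Eve - Bob - Judy - Grace: 6 + 9 + 24 + 20 + 27 = 86
Heidi - Frank - Judy - Grace: 6 + 16 + 27 = 49
Heidi - Judy - Grace: 5 + 27 = 32
Heidi - Ivan - Judy - Grace: 14 + 20 + 27 = 61
Shortest: 32.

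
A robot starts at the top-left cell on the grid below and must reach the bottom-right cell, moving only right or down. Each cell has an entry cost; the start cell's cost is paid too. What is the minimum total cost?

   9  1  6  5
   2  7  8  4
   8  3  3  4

27

Path [0,0] [0,1] [1,1] [2,1] [2,2] [2,3]: 9 + 1 + 7 + 3 + 3 + 4 = 27.
(Top row then right column would cost 29.)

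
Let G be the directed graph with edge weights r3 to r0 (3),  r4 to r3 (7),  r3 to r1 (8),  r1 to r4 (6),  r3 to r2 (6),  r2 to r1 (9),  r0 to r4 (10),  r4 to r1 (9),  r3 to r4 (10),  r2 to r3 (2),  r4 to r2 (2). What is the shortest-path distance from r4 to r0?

7

Routes from r4 to r0:
r4-r2-r3-r0: 2 + 2 + 3 = 7
r4-r3-r0: 7 + 3 = 10
Best route has total 7.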